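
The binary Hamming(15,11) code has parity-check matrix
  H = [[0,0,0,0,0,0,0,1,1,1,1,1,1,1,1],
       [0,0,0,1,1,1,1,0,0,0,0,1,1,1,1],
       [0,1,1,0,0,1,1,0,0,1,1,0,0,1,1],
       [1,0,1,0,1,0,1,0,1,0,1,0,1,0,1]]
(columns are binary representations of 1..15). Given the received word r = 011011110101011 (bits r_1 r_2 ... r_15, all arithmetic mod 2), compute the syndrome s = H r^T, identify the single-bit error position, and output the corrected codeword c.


s = (1, 0, 1, 0)^T, error position = 10, corrected codeword c = 011011110001011

Compute s = H r^T mod 2 one row at a time:
  s_1 = 1 + 0 + 1 + 0 + 1 + 0 + 1 + 1 = 5 ≡ 1 (mod 2).
  s_2 = 0 + 1 + 1 + 1 + 1 + 0 + 1 + 1 = 6 ≡ 0 (mod 2).
  s_3 = 1 + 1 + 1 + 1 + 1 + 0 + 1 + 1 = 7 ≡ 1 (mod 2).
  s_4 = 0 + 1 + 1 + 1 + 0 + 0 + 0 + 1 = 4 ≡ 0 (mod 2).
s = (1, 0, 1, 0)^T — this equals column 10 of H (binary 1010), so error is at position 10.
Correct: flip bit 10 of r = 011011110101011 to get c = 011011110001011.


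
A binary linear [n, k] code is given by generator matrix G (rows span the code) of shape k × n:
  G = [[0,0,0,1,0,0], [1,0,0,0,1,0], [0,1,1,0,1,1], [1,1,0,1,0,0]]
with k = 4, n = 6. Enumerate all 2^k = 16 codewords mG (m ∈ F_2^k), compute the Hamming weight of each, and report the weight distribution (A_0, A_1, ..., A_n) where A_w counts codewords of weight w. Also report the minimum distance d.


Weight distribution: A_0 = 1, A_1 = 1, A_2 = 4, A_3 = 4, A_4 = 3, A_5 = 3. Minimum distance d = 1.

Enumerate all 2^4 = 16 messages m ∈ F_2^4.
For each, compute codeword c = mG in F_2^6, then tally its weight.
  m = 0000 → c = 000000, weight = 0.
  m = 1000 → c = 000100, weight = 1.
  m = 0100 → c = 100010, weight = 2.
  m = 1100 → c = 100110, weight = 3.
  m = 0010 → c = 011011, weight = 4.
  m = 1010 → c = 011111, weight = 5.
  m = 0110 → c = 111001, weight = 4.
  m = 1110 → c = 111101, weight = 5.
  m = 0001 → c = 110100, weight = 3.
  m = 1001 → c = 110000, weight = 2.
  m = 0101 → c = 010110, weight = 3.
  m = 1101 → c = 010010, weight = 2.
  m = 0011 → c = 101111, weight = 5.
  m = 1011 → c = 101011, weight = 4.
  m = 0111 → c = 001101, weight = 3.
  m = 1111 → c = 001001, weight = 2.
Tally weights:
  weight 0: 1 codewords.
  weight 1: 1 codewords.
  weight 2: 4 codewords.
  weight 3: 4 codewords.
  weight 4: 3 codewords.
  weight 5: 3 codewords.
Minimum distance d = smallest w > 0 with A_w > 0 = 1.
Sanity: Σ A_w = 16 = 2^4 = 16 ✓.


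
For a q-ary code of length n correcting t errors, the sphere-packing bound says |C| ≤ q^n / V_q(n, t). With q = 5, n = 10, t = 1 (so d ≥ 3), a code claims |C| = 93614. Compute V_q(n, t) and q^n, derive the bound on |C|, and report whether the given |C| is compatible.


V_q(n, t) = 41, q^n = 9765625, Hamming bound = 238185, |C| = 93614 ≤ bound (satisfied).

Step 1: Compute V_q(n, t) = Σ_{j=0}^1 C(n, j) (q−1)^j.
  j = 0: C(10,0)·(4)^0 = 1·1 = 1.
  j = 1: C(10,1)·(4)^1 = 10·4 = 40.
  V_q(n, t) = 1 + 40 = 41.
Step 2: q^n = 5^10 = 9765625.
Step 3: Hamming bound ⌊q^n / V_q(n,t)⌋ = ⌊9765625/41⌋ = 238185.
Step 4: Compare |C| = 93614 to 238185: satisfied.
The claimed |C| lies below the Hamming bound.


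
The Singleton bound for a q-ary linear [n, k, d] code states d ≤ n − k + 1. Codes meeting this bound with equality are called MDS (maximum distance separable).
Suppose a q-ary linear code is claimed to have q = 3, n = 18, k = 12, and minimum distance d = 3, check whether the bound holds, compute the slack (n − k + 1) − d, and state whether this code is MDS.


Singleton RHS = n − k + 1 = 7, slack = 4, bound satisfied, not MDS.

Singleton bound: d ≤ n − k + 1.
Here n = 18, k = 12, so n − k + 1 = 7.
Given d = 3, check d ≤ 7: YES.
Slack = (n − k + 1) − d = 4.
The code is NOT MDS (slack = 4 > 0).
Description: the claimed parameters are [18, 12, 3]_3; such a code would be non-MDS.


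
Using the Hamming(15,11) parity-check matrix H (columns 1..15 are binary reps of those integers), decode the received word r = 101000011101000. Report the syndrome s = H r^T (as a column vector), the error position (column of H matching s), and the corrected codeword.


s = (0, 1, 0, 1)^T, error position = 5, corrected codeword c = 101010011101000

Compute s = H r^T mod 2 one row at a time:
  s_1 = 1 + 1 + 1 + 0 + 1 + 0 + 0 + 0 = 4 ≡ 0 (mod 2).
  s_2 = 0 + 0 + 0 + 0 + 1 + 0 + 0 + 0 = 1 ≡ 1 (mod 2).
  s_3 = 0 + 1 + 0 + 0 + 1 + 0 + 0 + 0 = 2 ≡ 0 (mod 2).
  s_4 = 1 + 1 + 0 + 0 + 1 + 0 + 0 + 0 = 3 ≡ 1 (mod 2).
s = (0, 1, 0, 1)^T — this equals column 5 of H (binary 0101), so error is at position 5.
Correct: flip bit 5 of r = 101000011101000 to get c = 101010011101000.


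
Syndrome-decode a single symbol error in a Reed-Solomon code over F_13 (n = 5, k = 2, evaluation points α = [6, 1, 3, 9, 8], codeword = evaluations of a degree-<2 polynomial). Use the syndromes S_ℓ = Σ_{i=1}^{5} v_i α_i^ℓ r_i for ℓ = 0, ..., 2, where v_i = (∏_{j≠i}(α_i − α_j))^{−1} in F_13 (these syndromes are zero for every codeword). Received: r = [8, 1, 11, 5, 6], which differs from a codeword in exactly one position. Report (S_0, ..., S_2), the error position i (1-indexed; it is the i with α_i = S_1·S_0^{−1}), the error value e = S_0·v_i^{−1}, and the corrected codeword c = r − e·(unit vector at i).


S = (1, 1, 1), error at position 2, error magnitude e = 1, c = [8, 0, 11, 5, 6].

Step 1: column multipliers v_i = (∏_{j≠i}(α_i − α_j))^{−1} mod 13.
  i = 1 (α = 6): (6−1)(6−3)(6−9)(6−8) = 5·3·(−3)·(−2) = 90 ≡ 12, so v_1 = 12^{−1} = 12 (mod 13).
  i = 2 (α = 1): (1−6)(1−3)(1−9)(1−8) = (−5)·(−2)·(−8)·(−7) = 560 ≡ 1, so v_2 = 1^{−1} = 1 (mod 13).
  i = 3 (α = 3): (3−6)(3−1)(3−9)(3−8) = (−3)·2·(−6)·(−5) = −180 ≡ 2, so v_3 = 2^{−1} = 7 (mod 13).
  i = 4 (α = 9): (9−6)(9−1)(9−3)(9−8) = 3·8·6·1 = 144 ≡ 1, so v_4 = 1^{−1} = 1 (mod 13).
  i = 5 (α = 8): (8−6)(8−1)(8−3)(8−9) = 2·7·5·(−1) = −70 ≡ 8, so v_5 = 8^{−1} = 5 (mod 13).
  v = [12, 1, 7, 1, 5].
Step 2: syndromes of r = [8, 1, 11, 5, 6] (all sums mod 13).
  S_0 = Σ v_i r_i = 12·8 + 1·1 + 7·11 + 1·5 + 5·6 = 209 ≡ 1.
  S_1 = Σ v_i α_i r_i = 12·6·8 + 1·1·1 + 7·3·11 + 1·9·5 + 5·8·6 = 1093 ≡ 1.
  α_i^2 mod 13 = [10, 1, 9, 3, 12].
  S_2 = Σ v_i α_i^2 r_i = 12·10·8 + 1·1·1 + 7·9·11 + 1·3·5 + 5·12·6 = 2029 ≡ 1.
  S = (1, 1, 1) ≠ 0, so r is not a codeword (an error is present).
Step 3: locate the error. For a single error e at position i, S_ℓ = v_i·e·α_i^ℓ, so α_err = S_1/S_0.
  S_0^{−1} = 1^{−1} = 1 (mod 13), so α_err = 1·1 = 1 ≡ 1 = α_2. Error position i = 2.
  Consistency check: S_2/S_1 = 1·1 = 1 ≡ 1 = α_err ✓ (single-error assumption holds).
Step 4: error magnitude e = S_0/v_2 = S_0·∏_{j≠2}(α_2 − α_j) = 1·1 = 1 ≡ 1 (mod 13).
Step 5: correct position 2: c_2 = r_2 − e = 1 − 1 ≡ 0 (mod 13). Hence c = [8, 0, 11, 5, 6].
  Check: interpolating c through the α_i gives m(x) = 1 + 12·x (degree < 2) with m(α_i) = c_i for every i, so c is indeed a codeword.


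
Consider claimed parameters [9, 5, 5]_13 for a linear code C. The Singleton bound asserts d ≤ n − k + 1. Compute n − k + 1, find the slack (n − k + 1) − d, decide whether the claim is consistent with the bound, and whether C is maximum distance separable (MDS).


Singleton RHS = n − k + 1 = 5, slack = 0, bound satisfied, MDS.

Singleton bound: d ≤ n − k + 1.
Here n = 9, k = 5, so n − k + 1 = 5.
Given d = 5, check d ≤ 5: YES.
Slack = (n − k + 1) − d = 0.
The code is MDS (slack = 0).
Description: the claimed parameters are [9, 5, 5]_13; such a code would be MDS (meets Singleton bound).


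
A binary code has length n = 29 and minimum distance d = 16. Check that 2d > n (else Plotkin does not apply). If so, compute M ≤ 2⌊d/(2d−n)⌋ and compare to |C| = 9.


Plotkin bound M ≤ 10; given |C| = 9 ≤ bound (satisfied).

Check applicability: 2d = 32, n = 29.
2d − n = 3 > 0, so Plotkin applies.
Compute d/(2d−n) = 16/3 ≈ 5.3333.
⌊d/(2d−n)⌋ = 5.
Plotkin bound: M ≤ 2·5 = 10.
Given |C| = 9, check: satisfied.
This |C| is below the Plotkin bound.


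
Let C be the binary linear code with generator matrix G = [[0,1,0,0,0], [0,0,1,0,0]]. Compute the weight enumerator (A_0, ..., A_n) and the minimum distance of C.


Weight distribution: A_0 = 1, A_1 = 2, A_2 = 1. Minimum distance d = 1.

Enumerate all 2^2 = 4 messages m ∈ F_2^2.
For each, compute codeword c = mG in F_2^5, then tally its weight.
  m = 00 → c = 00000, weight = 0.
  m = 10 → c = 01000, weight = 1.
  m = 01 → c = 00100, weight = 1.
  m = 11 → c = 01100, weight = 2.
Tally weights:
  weight 0: 1 codewords.
  weight 1: 2 codewords.
  weight 2: 1 codewords.
Minimum distance d = smallest w > 0 with A_w > 0 = 1.
Sanity: Σ A_w = 4 = 2^2 = 4 ✓.


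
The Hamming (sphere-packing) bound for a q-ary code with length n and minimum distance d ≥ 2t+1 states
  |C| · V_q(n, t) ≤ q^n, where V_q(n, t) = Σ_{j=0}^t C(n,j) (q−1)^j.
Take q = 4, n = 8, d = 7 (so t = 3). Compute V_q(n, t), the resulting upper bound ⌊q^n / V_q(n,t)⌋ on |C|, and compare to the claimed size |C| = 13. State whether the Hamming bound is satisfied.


V_q(n, t) = 1789, q^n = 65536, Hamming bound = 36, |C| = 13 ≤ bound (satisfied).

Step 1: Compute V_q(n, t) = Σ_{j=0}^3 C(n, j) (q−1)^j.
  j = 0: C(8,0)·(3)^0 = 1·1 = 1.
  j = 1: C(8,1)·(3)^1 = 8·3 = 24.
  j = 2: C(8,2)·(3)^2 = 28·9 = 252.
  j = 3: C(8,3)·(3)^3 = 56·27 = 1512.
  V_q(n, t) = 1 + 24 + 252 + 1512 = 1789.
Step 2: q^n = 4^8 = 65536.
Step 3: Hamming bound ⌊q^n / V_q(n,t)⌋ = ⌊65536/1789⌋ = 36.
Step 4: Compare |C| = 13 to 36: satisfied.
The claimed |C| lies below the Hamming bound.


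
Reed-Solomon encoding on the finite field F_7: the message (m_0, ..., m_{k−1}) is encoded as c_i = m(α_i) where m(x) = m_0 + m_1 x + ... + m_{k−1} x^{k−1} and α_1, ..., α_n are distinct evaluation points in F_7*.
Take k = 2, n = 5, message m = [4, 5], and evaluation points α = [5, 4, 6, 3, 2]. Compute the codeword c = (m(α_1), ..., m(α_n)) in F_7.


c = [1, 3, 6, 5, 0]

Message polynomial: m(x) = 4 + 5·x (mod 7).
For each evaluation point α_i, compute m(α_i) mod 7:
  α_1 = 5: Horner steps 5 → 1, so m(5) = 1.
  α_2 = 4: Horner steps 5 → 3, so m(4) = 3.
  α_3 = 6: Horner steps 5 → 6, so m(6) = 6.
  α_4 = 3: Horner steps 5 → 5, so m(3) = 5.
  α_5 = 2: Horner steps 5 → 0, so m(2) = 0.
Codeword c = [1, 3, 6, 5, 0] ∈ F_7^5.


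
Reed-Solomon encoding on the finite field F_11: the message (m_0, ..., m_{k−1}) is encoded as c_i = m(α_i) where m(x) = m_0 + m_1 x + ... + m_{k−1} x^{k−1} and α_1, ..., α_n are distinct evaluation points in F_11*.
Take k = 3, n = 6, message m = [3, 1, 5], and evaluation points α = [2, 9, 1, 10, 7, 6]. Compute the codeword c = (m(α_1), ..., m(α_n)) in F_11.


c = [3, 10, 9, 7, 2, 2]

Message polynomial: m(x) = 3 + 1·x + 5·x^2 (mod 11).
For each evaluation point α_i, compute m(α_i) mod 11:
  α_1 = 2: Horner steps 5 → 0 → 3, so m(2) = 3.
  α_2 = 9: Horner steps 5 → 2 → 10, so m(9) = 10.
  α_3 = 1: Horner steps 5 → 6 → 9, so m(1) = 9.
  α_4 = 10: Horner steps 5 → 7 → 7, so m(10) = 7.
  α_5 = 7: Horner steps 5 → 3 → 2, so m(7) = 2.
  α_6 = 6: Horner steps 5 → 9 → 2, so m(6) = 2.
Codeword c = [3, 10, 9, 7, 2, 2] ∈ F_11^6.


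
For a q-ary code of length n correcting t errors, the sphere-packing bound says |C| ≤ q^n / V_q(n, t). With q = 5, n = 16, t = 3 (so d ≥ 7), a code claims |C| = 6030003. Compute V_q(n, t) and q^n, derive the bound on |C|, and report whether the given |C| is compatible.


V_q(n, t) = 37825, q^n = 152587890625, Hamming bound = 4034048, |C| = 6030003 > bound (violated).

Step 1: Compute V_q(n, t) = Σ_{j=0}^3 C(n, j) (q−1)^j.
  j = 0: C(16,0)·(4)^0 = 1·1 = 1.
  j = 1: C(16,1)·(4)^1 = 16·4 = 64.
  j = 2: C(16,2)·(4)^2 = 120·16 = 1920.
  j = 3: C(16,3)·(4)^3 = 560·64 = 35840.
  V_q(n, t) = 1 + 64 + 1920 + 35840 = 37825.
Step 2: q^n = 5^16 = 152587890625.
Step 3: Hamming bound ⌊q^n / V_q(n,t)⌋ = ⌊152587890625/37825⌋ = 4034048.
Step 4: Compare |C| = 6030003 to 4034048: violated.
The claimed |C| lies above the Hamming bound, so no 5-ary code of length 16 with d ≥ 7 can have 6030003 codewords.


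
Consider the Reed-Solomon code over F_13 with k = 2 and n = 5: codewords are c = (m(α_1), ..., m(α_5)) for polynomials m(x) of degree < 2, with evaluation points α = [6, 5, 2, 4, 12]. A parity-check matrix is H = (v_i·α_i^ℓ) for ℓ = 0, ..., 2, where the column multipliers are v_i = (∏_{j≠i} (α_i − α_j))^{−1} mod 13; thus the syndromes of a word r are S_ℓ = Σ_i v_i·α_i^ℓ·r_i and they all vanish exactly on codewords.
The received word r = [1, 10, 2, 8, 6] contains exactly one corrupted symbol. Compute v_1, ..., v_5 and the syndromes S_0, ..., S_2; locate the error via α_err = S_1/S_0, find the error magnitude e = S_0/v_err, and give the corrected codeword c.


S = (8, 1, 5), error at position 2, error magnitude e = 12, c = [1, 11, 2, 8, 6].

Step 1: column multipliers v_i = (∏_{j≠i}(α_i − α_j))^{−1} mod 13.
  i = 1 (α = 6): (6−5)(6−2)(6−4)(6−12) = 1·4·2·(−6) = −48 ≡ 4, so v_1 = 4^{−1} = 10 (mod 13).
  i = 2 (α = 5): (5−6)(5−2)(5−4)(5−12) = (−1)·3·1·(−7) = 21 ≡ 8, so v_2 = 8^{−1} = 5 (mod 13).
  i = 3 (α = 2): (2−6)(2−5)(2−4)(2−12) = (−4)·(−3)·(−2)·(−10) = 240 ≡ 6, so v_3 = 6^{−1} = 11 (mod 13).
  i = 4 (α = 4): (4−6)(4−5)(4−2)(4−12) = (−2)·(−1)·2·(−8) = −32 ≡ 7, so v_4 = 7^{−1} = 2 (mod 13).
  i = 5 (α = 12): (12−6)(12−5)(12−2)(12−4) = 6·7·10·8 = 3360 ≡ 6, so v_5 = 6^{−1} = 11 (mod 13).
  v = [10, 5, 11, 2, 11].
Step 2: syndromes of r = [1, 10, 2, 8, 6] (all sums mod 13).
  S_0 = Σ v_i r_i = 10·1 + 5·10 + 11·2 + 2·8 + 11·6 = 164 ≡ 8.
  S_1 = Σ v_i α_i r_i = 10·6·1 + 5·5·10 + 11·2·2 + 2·4·8 + 11·12·6 = 1210 ≡ 1.
  α_i^2 mod 13 = [10, 12, 4, 3, 1].
  S_2 = Σ v_i α_i^2 r_i = 10·10·1 + 5·12·10 + 11·4·2 + 2·3·8 + 11·1·6 = 902 ≡ 5.
  S = (8, 1, 5) ≠ 0, so r is not a codeword (an error is present).
Step 3: locate the error. For a single error e at position i, S_ℓ = v_i·e·α_i^ℓ, so α_err = S_1/S_0.
  S_0^{−1} = 8^{−1} = 5 (mod 13), so α_err = 1·5 = 5 ≡ 5 = α_2. Error position i = 2.
  Consistency check: S_2/S_1 = 5·1 = 5 ≡ 5 = α_err ✓ (single-error assumption holds).
Step 4: error magnitude e = S_0/v_2 = S_0·∏_{j≠2}(α_2 − α_j) = 8·8 = 64 ≡ 12 (mod 13).
Step 5: correct position 2: c_2 = r_2 − e = 10 − 12 ≡ 11 (mod 13). Hence c = [1, 11, 2, 8, 6].
  Check: interpolating c through the α_i gives m(x) = 9 + 3·x (degree < 2) with m(α_i) = c_i for every i, so c is indeed a codeword.


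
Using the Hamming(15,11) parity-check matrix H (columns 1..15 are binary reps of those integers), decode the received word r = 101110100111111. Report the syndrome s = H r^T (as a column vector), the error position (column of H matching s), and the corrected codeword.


s = (0, 1, 0, 1)^T, error position = 5, corrected codeword c = 101100100111111

Compute s = H r^T mod 2 one row at a time:
  s_1 = 0 + 0 + 1 + 1 + 1 + 1 + 1 + 1 = 6 ≡ 0 (mod 2).
  s_2 = 1 + 1 + 0 + 1 + 1 + 1 + 1 + 1 = 7 ≡ 1 (mod 2).
  s_3 = 0 + 1 + 0 + 1 + 1 + 1 + 1 + 1 = 6 ≡ 0 (mod 2).
  s_4 = 1 + 1 + 1 + 1 + 0 + 1 + 1 + 1 = 7 ≡ 1 (mod 2).
s = (0, 1, 0, 1)^T — this equals column 5 of H (binary 0101), so error is at position 5.
Correct: flip bit 5 of r = 101110100111111 to get c = 101100100111111.


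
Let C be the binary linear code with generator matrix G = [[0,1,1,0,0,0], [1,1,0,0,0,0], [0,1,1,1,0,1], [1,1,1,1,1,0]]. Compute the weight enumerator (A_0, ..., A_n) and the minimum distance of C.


Weight distribution: A_0 = 1, A_2 = 4, A_3 = 6, A_4 = 3, A_5 = 2. Minimum distance d = 2.

Enumerate all 2^4 = 16 messages m ∈ F_2^4.
For each, compute codeword c = mG in F_2^6, then tally its weight.
  m = 0000 → c = 000000, weight = 0.
  m = 1000 → c = 011000, weight = 2.
  m = 0100 → c = 110000, weight = 2.
  m = 1100 → c = 101000, weight = 2.
  m = 0010 → c = 011101, weight = 4.
  m = 1010 → c = 000101, weight = 2.
  m = 0110 → c = 101101, weight = 4.
  m = 1110 → c = 110101, weight = 4.
  m = 0001 → c = 111110, weight = 5.
  m = 1001 → c = 100110, weight = 3.
  m = 0101 → c = 001110, weight = 3.
  m = 1101 → c = 010110, weight = 3.
  m = 0011 → c = 100011, weight = 3.
  m = 1011 → c = 111011, weight = 5.
  m = 0111 → c = 010011, weight = 3.
  m = 1111 → c = 001011, weight = 3.
Tally weights:
  weight 0: 1 codewords.
  weight 2: 4 codewords.
  weight 3: 6 codewords.
  weight 4: 3 codewords.
  weight 5: 2 codewords.
Minimum distance d = smallest w > 0 with A_w > 0 = 2.
Sanity: Σ A_w = 16 = 2^4 = 16 ✓.


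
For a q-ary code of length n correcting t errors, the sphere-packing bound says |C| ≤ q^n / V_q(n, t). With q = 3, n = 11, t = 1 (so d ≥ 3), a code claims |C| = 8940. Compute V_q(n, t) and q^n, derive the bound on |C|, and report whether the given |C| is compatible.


V_q(n, t) = 23, q^n = 177147, Hamming bound = 7702, |C| = 8940 > bound (violated).

Step 1: Compute V_q(n, t) = Σ_{j=0}^1 C(n, j) (q−1)^j.
  j = 0: C(11,0)·(2)^0 = 1·1 = 1.
  j = 1: C(11,1)·(2)^1 = 11·2 = 22.
  V_q(n, t) = 1 + 22 = 23.
Step 2: q^n = 3^11 = 177147.
Step 3: Hamming bound ⌊q^n / V_q(n,t)⌋ = ⌊177147/23⌋ = 7702.
Step 4: Compare |C| = 8940 to 7702: violated.
The claimed |C| lies above the Hamming bound, so no 3-ary code of length 11 with d ≥ 3 can have 8940 codewords.


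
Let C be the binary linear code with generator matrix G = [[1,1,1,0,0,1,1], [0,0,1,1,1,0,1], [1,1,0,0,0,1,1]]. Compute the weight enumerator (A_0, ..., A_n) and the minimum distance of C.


Weight distribution: A_0 = 1, A_1 = 1, A_3 = 1, A_4 = 2, A_5 = 2, A_6 = 1. Minimum distance d = 1.

Enumerate all 2^3 = 8 messages m ∈ F_2^3.
For each, compute codeword c = mG in F_2^7, then tally its weight.
  m = 000 → c = 0000000, weight = 0.
  m = 100 → c = 1110011, weight = 5.
  m = 010 → c = 0011101, weight = 4.
  m = 110 → c = 1101110, weight = 5.
  m = 001 → c = 1100011, weight = 4.
  m = 101 → c = 0010000, weight = 1.
  m = 011 → c = 1111110, weight = 6.
  m = 111 → c = 0001101, weight = 3.
Tally weights:
  weight 0: 1 codewords.
  weight 1: 1 codewords.
  weight 3: 1 codewords.
  weight 4: 2 codewords.
  weight 5: 2 codewords.
  weight 6: 1 codewords.
Minimum distance d = smallest w > 0 with A_w > 0 = 1.
Sanity: Σ A_w = 8 = 2^3 = 8 ✓.


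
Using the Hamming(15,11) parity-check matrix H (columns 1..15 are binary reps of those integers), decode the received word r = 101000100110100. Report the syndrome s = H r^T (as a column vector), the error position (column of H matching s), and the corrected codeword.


s = (1, 0, 0, 1)^T, error position = 9, corrected codeword c = 101000101110100

Compute s = H r^T mod 2 one row at a time:
  s_1 = 0 + 0 + 1 + 1 + 0 + 1 + 0 + 0 = 3 ≡ 1 (mod 2).
  s_2 = 0 + 0 + 0 + 1 + 0 + 1 + 0 + 0 = 2 ≡ 0 (mod 2).
  s_3 = 0 + 1 + 0 + 1 + 1 + 1 + 0 + 0 = 4 ≡ 0 (mod 2).
  s_4 = 1 + 1 + 0 + 1 + 0 + 1 + 1 + 0 = 5 ≡ 1 (mod 2).
s = (1, 0, 0, 1)^T — this equals column 9 of H (binary 1001), so error is at position 9.
Correct: flip bit 9 of r = 101000100110100 to get c = 101000101110100.


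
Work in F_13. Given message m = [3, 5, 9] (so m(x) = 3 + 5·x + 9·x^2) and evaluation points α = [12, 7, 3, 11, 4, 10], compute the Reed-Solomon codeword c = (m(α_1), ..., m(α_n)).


c = [7, 11, 8, 3, 11, 4]

Message polynomial: m(x) = 3 + 5·x + 9·x^2 (mod 13).
For each evaluation point α_i, compute m(α_i) mod 13:
  α_1 = 12: Horner steps 9 → 9 → 7, so m(12) = 7.
  α_2 = 7: Horner steps 9 → 3 → 11, so m(7) = 11.
  α_3 = 3: Horner steps 9 → 6 → 8, so m(3) = 8.
  α_4 = 11: Horner steps 9 → 0 → 3, so m(11) = 3.
  α_5 = 4: Horner steps 9 → 2 → 11, so m(4) = 11.
  α_6 = 10: Horner steps 9 → 4 → 4, so m(10) = 4.
Codeword c = [7, 11, 8, 3, 11, 4] ∈ F_13^6.


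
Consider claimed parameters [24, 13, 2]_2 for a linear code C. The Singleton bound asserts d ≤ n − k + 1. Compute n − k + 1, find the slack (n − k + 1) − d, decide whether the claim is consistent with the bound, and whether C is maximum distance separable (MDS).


Singleton RHS = n − k + 1 = 12, slack = 10, bound satisfied, not MDS.

Singleton bound: d ≤ n − k + 1.
Here n = 24, k = 13, so n − k + 1 = 12.
Given d = 2, check d ≤ 12: YES.
Slack = (n − k + 1) − d = 10.
The code is NOT MDS (slack = 10 > 0).
Description: the claimed parameters are [24, 13, 2]_2; such a code would be non-MDS.


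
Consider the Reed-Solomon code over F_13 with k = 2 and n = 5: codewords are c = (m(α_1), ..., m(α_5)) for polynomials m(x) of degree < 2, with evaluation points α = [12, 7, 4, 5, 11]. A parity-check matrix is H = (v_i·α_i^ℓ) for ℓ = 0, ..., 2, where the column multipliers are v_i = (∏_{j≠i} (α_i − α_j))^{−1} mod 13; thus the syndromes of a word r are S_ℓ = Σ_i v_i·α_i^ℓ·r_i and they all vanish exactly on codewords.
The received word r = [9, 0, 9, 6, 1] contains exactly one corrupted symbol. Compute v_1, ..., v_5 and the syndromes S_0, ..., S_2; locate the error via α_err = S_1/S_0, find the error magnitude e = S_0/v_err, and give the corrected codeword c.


S = (9, 4, 9), error at position 1, error magnitude e = 11, c = [11, 0, 9, 6, 1].

Step 1: column multipliers v_i = (∏_{j≠i}(α_i − α_j))^{−1} mod 13.
  i = 1 (α = 12): (12−7)(12−4)(12−5)(12−11) = 5·8·7·1 = 280 ≡ 7, so v_1 = 7^{−1} = 2 (mod 13).
  i = 2 (α = 7): (7−12)(7−4)(7−5)(7−11) = (−5)·3·2·(−4) = 120 ≡ 3, so v_2 = 3^{−1} = 9 (mod 13).
  i = 3 (α = 4): (4−12)(4−7)(4−5)(4−11) = (−8)·(−3)·(−1)·(−7) = 168 ≡ 12, so v_3 = 12^{−1} = 12 (mod 13).
  i = 4 (α = 5): (5−12)(5−7)(5−4)(5−11) = (−7)·(−2)·1·(−6) = −84 ≡ 7, so v_4 = 7^{−1} = 2 (mod 13).
  i = 5 (α = 11): (11−12)(11−7)(11−4)(11−5) = (−1)·4·7·6 = −168 ≡ 1, so v_5 = 1^{−1} = 1 (mod 13).
  v = [2, 9, 12, 2, 1].
Step 2: syndromes of r = [9, 0, 9, 6, 1] (all sums mod 13).
  S_0 = Σ v_i r_i = 2·9 + 9·0 + 12·9 + 2·6 + 1·1 = 139 ≡ 9.
  S_1 = Σ v_i α_i r_i = 2·12·9 + 9·7·0 + 12·4·9 + 2·5·6 + 1·11·1 = 719 ≡ 4.
  α_i^2 mod 13 = [1, 10, 3, 12, 4].
  S_2 = Σ v_i α_i^2 r_i = 2·1·9 + 9·10·0 + 12·3·9 + 2·12·6 + 1·4·1 = 490 ≡ 9.
  S = (9, 4, 9) ≠ 0, so r is not a codeword (an error is present).
Step 3: locate the error. For a single error e at position i, S_ℓ = v_i·e·α_i^ℓ, so α_err = S_1/S_0.
  S_0^{−1} = 9^{−1} = 3 (mod 13), so α_err = 4·3 = 12 ≡ 12 = α_1. Error position i = 1.
  Consistency check: S_2/S_1 = 9·10 = 90 ≡ 12 = α_err ✓ (single-error assumption holds).
Step 4: error magnitude e = S_0/v_1 = S_0·∏_{j≠1}(α_1 − α_j) = 9·7 = 63 ≡ 11 (mod 13).
Step 5: correct position 1: c_1 = r_1 − e = 9 − 11 ≡ 11 (mod 13). Hence c = [11, 0, 9, 6, 1].
  Check: interpolating c through the α_i gives m(x) = 8 + 10·x (degree < 2) with m(α_i) = c_i for every i, so c is indeed a codeword.


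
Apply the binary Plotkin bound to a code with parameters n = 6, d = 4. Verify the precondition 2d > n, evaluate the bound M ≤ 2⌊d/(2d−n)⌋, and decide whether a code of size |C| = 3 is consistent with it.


Plotkin bound M ≤ 4; given |C| = 3 ≤ bound (satisfied).

Check applicability: 2d = 8, n = 6.
2d − n = 2 > 0, so Plotkin applies.
Compute d/(2d−n) = 4/2 ≈ 2.0000.
⌊d/(2d−n)⌋ = 2.
Plotkin bound: M ≤ 2·2 = 4.
Given |C| = 3, check: satisfied.
This |C| is below the Plotkin bound.


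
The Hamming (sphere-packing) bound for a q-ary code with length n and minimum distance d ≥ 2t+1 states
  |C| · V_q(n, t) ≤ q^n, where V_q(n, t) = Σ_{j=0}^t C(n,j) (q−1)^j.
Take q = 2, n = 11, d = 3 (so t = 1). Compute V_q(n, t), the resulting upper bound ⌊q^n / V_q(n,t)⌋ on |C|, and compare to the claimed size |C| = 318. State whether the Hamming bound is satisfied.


V_q(n, t) = 12, q^n = 2048, Hamming bound = 170, |C| = 318 > bound (violated).

Step 1: Compute V_q(n, t) = Σ_{j=0}^1 C(n, j) (q−1)^j.
  j = 0: C(11,0)·(1)^0 = 1·1 = 1.
  j = 1: C(11,1)·(1)^1 = 11·1 = 11.
  V_q(n, t) = 1 + 11 = 12.
Step 2: q^n = 2^11 = 2048.
Step 3: Hamming bound ⌊q^n / V_q(n,t)⌋ = ⌊2048/12⌋ = 170.
Step 4: Compare |C| = 318 to 170: violated.
The claimed |C| lies above the Hamming bound, so no 2-ary code of length 11 with d ≥ 3 can have 318 codewords.


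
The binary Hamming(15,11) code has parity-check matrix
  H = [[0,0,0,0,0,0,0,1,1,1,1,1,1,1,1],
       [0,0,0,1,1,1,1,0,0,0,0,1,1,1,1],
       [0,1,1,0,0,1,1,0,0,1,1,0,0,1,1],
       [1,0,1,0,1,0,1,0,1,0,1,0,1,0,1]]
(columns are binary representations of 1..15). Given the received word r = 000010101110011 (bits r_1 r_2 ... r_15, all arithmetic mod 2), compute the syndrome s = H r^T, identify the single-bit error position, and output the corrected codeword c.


s = (1, 0, 1, 1)^T, error position = 11, corrected codeword c = 000010101100011

Compute s = H r^T mod 2 one row at a time:
  s_1 = 0 + 1 + 1 + 1 + 0 + 0 + 1 + 1 = 5 ≡ 1 (mod 2).
  s_2 = 0 + 1 + 0 + 1 + 0 + 0 + 1 + 1 = 4 ≡ 0 (mod 2).
  s_3 = 0 + 0 + 0 + 1 + 1 + 1 + 1 + 1 = 5 ≡ 1 (mod 2).
  s_4 = 0 + 0 + 1 + 1 + 1 + 1 + 0 + 1 = 5 ≡ 1 (mod 2).
s = (1, 0, 1, 1)^T — this equals column 11 of H (binary 1011), so error is at position 11.
Correct: flip bit 11 of r = 000010101110011 to get c = 000010101100011.


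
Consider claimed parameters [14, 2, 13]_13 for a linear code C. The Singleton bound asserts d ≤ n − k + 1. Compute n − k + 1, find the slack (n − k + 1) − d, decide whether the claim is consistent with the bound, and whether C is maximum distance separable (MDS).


Singleton RHS = n − k + 1 = 13, slack = 0, bound satisfied, MDS.

Singleton bound: d ≤ n − k + 1.
Here n = 14, k = 2, so n − k + 1 = 13.
Given d = 13, check d ≤ 13: YES.
Slack = (n − k + 1) − d = 0.
The code is MDS (slack = 0).
Description: the claimed parameters are [14, 2, 13]_13; such a code would be MDS (meets Singleton bound).


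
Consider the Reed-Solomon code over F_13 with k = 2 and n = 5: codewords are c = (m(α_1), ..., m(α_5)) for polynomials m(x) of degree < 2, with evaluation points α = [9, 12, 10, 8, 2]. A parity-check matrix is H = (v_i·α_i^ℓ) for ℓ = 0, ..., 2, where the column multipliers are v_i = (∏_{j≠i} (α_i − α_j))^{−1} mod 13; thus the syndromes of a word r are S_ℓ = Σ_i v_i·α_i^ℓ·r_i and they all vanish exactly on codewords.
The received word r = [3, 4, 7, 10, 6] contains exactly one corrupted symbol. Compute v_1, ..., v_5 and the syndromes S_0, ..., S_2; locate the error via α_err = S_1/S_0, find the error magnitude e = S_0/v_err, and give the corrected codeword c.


S = (5, 6, 2), error at position 1, error magnitude e = 1, c = [2, 4, 7, 10, 6].

Step 1: column multipliers v_i = (∏_{j≠i}(α_i − α_j))^{−1} mod 13.
  i = 1 (α = 9): (9−12)(9−10)(9−8)(9−2) = (−3)·(−1)·1·7 = 21 ≡ 8, so v_1 = 8^{−1} = 5 (mod 13).
  i = 2 (α = 12): (12−9)(12−10)(12−8)(12−2) = 3·2·4·10 = 240 ≡ 6, so v_2 = 6^{−1} = 11 (mod 13).
  i = 3 (α = 10): (10−9)(10−12)(10−8)(10−2) = 1·(−2)·2·8 = −32 ≡ 7, so v_3 = 7^{−1} = 2 (mod 13).
  i = 4 (α = 8): (8−9)(8−12)(8−10)(8−2) = (−1)·(−4)·(−2)·6 = −48 ≡ 4, so v_4 = 4^{−1} = 10 (mod 13).
  i = 5 (α = 2): (2−9)(2−12)(2−10)(2−8) = (−7)·(−10)·(−8)·(−6) = 3360 ≡ 6, so v_5 = 6^{−1} = 11 (mod 13).
  v = [5, 11, 2, 10, 11].
Step 2: syndromes of r = [3, 4, 7, 10, 6] (all sums mod 13).
  S_0 = Σ v_i r_i = 5·3 + 11·4 + 2·7 + 10·10 + 11·6 = 239 ≡ 5.
  S_1 = Σ v_i α_i r_i = 5·9·3 + 11·12·4 + 2·10·7 + 10·8·10 + 11·2·6 = 1735 ≡ 6.
  α_i^2 mod 13 = [3, 1, 9, 12, 4].
  S_2 = Σ v_i α_i^2 r_i = 5·3·3 + 11·1·4 + 2·9·7 + 10·12·10 + 11·4·6 = 1679 ≡ 2.
  S = (5, 6, 2) ≠ 0, so r is not a codeword (an error is present).
Step 3: locate the error. For a single error e at position i, S_ℓ = v_i·e·α_i^ℓ, so α_err = S_1/S_0.
  S_0^{−1} = 5^{−1} = 8 (mod 13), so α_err = 6·8 = 48 ≡ 9 = α_1. Error position i = 1.
  Consistency check: S_2/S_1 = 2·11 = 22 ≡ 9 = α_err ✓ (single-error assumption holds).
Step 4: error magnitude e = S_0/v_1 = S_0·∏_{j≠1}(α_1 − α_j) = 5·8 = 40 ≡ 1 (mod 13).
Step 5: correct position 1: c_1 = r_1 − e = 3 − 1 ≡ 2 (mod 13). Hence c = [2, 4, 7, 10, 6].
  Check: interpolating c through the α_i gives m(x) = 9 + 5·x (degree < 2) with m(α_i) = c_i for every i, so c is indeed a codeword.


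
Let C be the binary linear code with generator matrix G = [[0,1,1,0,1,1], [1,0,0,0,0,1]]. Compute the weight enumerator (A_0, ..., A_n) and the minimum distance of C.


Weight distribution: A_0 = 1, A_2 = 1, A_4 = 2. Minimum distance d = 2.

Enumerate all 2^2 = 4 messages m ∈ F_2^2.
For each, compute codeword c = mG in F_2^6, then tally its weight.
  m = 00 → c = 000000, weight = 0.
  m = 10 → c = 011011, weight = 4.
  m = 01 → c = 100001, weight = 2.
  m = 11 → c = 111010, weight = 4.
Tally weights:
  weight 0: 1 codewords.
  weight 2: 1 codewords.
  weight 4: 2 codewords.
Minimum distance d = smallest w > 0 with A_w > 0 = 2.
Sanity: Σ A_w = 4 = 2^2 = 4 ✓.


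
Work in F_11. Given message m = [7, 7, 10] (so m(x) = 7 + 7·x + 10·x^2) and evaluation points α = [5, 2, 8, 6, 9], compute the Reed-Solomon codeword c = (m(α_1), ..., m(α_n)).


c = [6, 6, 10, 2, 0]

Message polynomial: m(x) = 7 + 7·x + 10·x^2 (mod 11).
For each evaluation point α_i, compute m(α_i) mod 11:
  α_1 = 5: Horner steps 10 → 2 → 6, so m(5) = 6.
  α_2 = 2: Horner steps 10 → 5 → 6, so m(2) = 6.
  α_3 = 8: Horner steps 10 → 10 → 10, so m(8) = 10.
  α_4 = 6: Horner steps 10 → 1 → 2, so m(6) = 2.
  α_5 = 9: Horner steps 10 → 9 → 0, so m(9) = 0.
Codeword c = [6, 6, 10, 2, 0] ∈ F_11^5.


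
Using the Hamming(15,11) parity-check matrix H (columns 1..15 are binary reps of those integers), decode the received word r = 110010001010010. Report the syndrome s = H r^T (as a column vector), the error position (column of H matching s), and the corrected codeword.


s = (1, 0, 1, 0)^T, error position = 10, corrected codeword c = 110010001110010

Compute s = H r^T mod 2 one row at a time:
  s_1 = 0 + 1 + 0 + 1 + 0 + 0 + 1 + 0 = 3 ≡ 1 (mod 2).
  s_2 = 0 + 1 + 0 + 0 + 0 + 0 + 1 + 0 = 2 ≡ 0 (mod 2).
  s_3 = 1 + 0 + 0 + 0 + 0 + 1 + 1 + 0 = 3 ≡ 1 (mod 2).
  s_4 = 1 + 0 + 1 + 0 + 1 + 1 + 0 + 0 = 4 ≡ 0 (mod 2).
s = (1, 0, 1, 0)^T — this equals column 10 of H (binary 1010), so error is at position 10.
Correct: flip bit 10 of r = 110010001010010 to get c = 110010001110010.


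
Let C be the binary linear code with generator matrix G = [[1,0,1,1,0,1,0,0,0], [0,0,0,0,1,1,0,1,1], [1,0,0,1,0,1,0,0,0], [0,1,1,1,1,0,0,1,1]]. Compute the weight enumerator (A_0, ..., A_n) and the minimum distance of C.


Weight distribution: A_0 = 1, A_1 = 1, A_2 = 1, A_3 = 3, A_4 = 3, A_5 = 3, A_6 = 3, A_7 = 1. Minimum distance d = 1.

Enumerate all 2^4 = 16 messages m ∈ F_2^4.
For each, compute codeword c = mG in F_2^9, then tally its weight.
  m = 0000 → c = 000000000, weight = 0.
  m = 1000 → c = 101101000, weight = 4.
  m = 0100 → c = 000011011, weight = 4.
  m = 1100 → c = 101110011, weight = 6.
  m = 0010 → c = 100101000, weight = 3.
  m = 1010 → c = 001000000, weight = 1.
  m = 0110 → c = 100110011, weight = 5.
  m = 1110 → c = 001011011, weight = 5.
  m = 0001 → c = 011110011, weight = 6.
  m = 1001 → c = 110011011, weight = 6.
  m = 0101 → c = 011101000, weight = 4.
  m = 1101 → c = 110000000, weight = 2.
  m = 0011 → c = 111011011, weight = 7.
  m = 1011 → c = 010110011, weight = 5.
  m = 0111 → c = 111000000, weight = 3.
  m = 1111 → c = 010101000, weight = 3.
Tally weights:
  weight 0: 1 codewords.
  weight 1: 1 codewords.
  weight 2: 1 codewords.
  weight 3: 3 codewords.
  weight 4: 3 codewords.
  weight 5: 3 codewords.
  weight 6: 3 codewords.
  weight 7: 1 codewords.
Minimum distance d = smallest w > 0 with A_w > 0 = 1.
Sanity: Σ A_w = 16 = 2^4 = 16 ✓.


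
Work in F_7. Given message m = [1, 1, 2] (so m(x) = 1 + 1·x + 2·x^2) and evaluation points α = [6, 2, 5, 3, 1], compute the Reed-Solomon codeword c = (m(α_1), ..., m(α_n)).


c = [2, 4, 0, 1, 4]

Message polynomial: m(x) = 1 + 1·x + 2·x^2 (mod 7).
For each evaluation point α_i, compute m(α_i) mod 7:
  α_1 = 6: Horner steps 2 → 6 → 2, so m(6) = 2.
  α_2 = 2: Horner steps 2 → 5 → 4, so m(2) = 4.
  α_3 = 5: Horner steps 2 → 4 → 0, so m(5) = 0.
  α_4 = 3: Horner steps 2 → 0 → 1, so m(3) = 1.
  α_5 = 1: Horner steps 2 → 3 → 4, so m(1) = 4.
Codeword c = [2, 4, 0, 1, 4] ∈ F_7^5.


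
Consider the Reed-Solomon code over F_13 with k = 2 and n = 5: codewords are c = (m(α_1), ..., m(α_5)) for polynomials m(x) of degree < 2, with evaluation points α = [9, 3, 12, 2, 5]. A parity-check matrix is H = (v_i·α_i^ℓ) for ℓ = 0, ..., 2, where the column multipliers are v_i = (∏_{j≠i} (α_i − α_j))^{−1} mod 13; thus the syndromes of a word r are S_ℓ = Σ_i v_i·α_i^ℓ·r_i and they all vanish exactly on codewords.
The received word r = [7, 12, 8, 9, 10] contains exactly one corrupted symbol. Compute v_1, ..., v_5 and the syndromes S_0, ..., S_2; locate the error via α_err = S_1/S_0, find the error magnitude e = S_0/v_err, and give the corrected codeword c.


S = (8, 11, 7), error at position 2, error magnitude e = 7, c = [7, 5, 8, 9, 10].

Step 1: column multipliers v_i = (∏_{j≠i}(α_i − α_j))^{−1} mod 13.
  i = 1 (α = 9): (9−3)(9−12)(9−2)(9−5) = 6·(−3)·7·4 = −504 ≡ 3, so v_1 = 3^{−1} = 9 (mod 13).
  i = 2 (α = 3): (3−9)(3−12)(3−2)(3−5) = (−6)·(−9)·1·(−2) = −108 ≡ 9, so v_2 = 9^{−1} = 3 (mod 13).
  i = 3 (α = 12): (12−9)(12−3)(12−2)(12−5) = 3·9·10·7 = 1890 ≡ 5, so v_3 = 5^{−1} = 8 (mod 13).
  i = 4 (α = 2): (2−9)(2−3)(2−12)(2−5) = (−7)·(−1)·(−10)·(−3) = 210 ≡ 2, so v_4 = 2^{−1} = 7 (mod 13).
  i = 5 (α = 5): (5−9)(5−3)(5−12)(5−2) = (−4)·2·(−7)·3 = 168 ≡ 12, so v_5 = 12^{−1} = 12 (mod 13).
  v = [9, 3, 8, 7, 12].
Step 2: syndromes of r = [7, 12, 8, 9, 10] (all sums mod 13).
  S_0 = Σ v_i r_i = 9·7 + 3·12 + 8·8 + 7·9 + 12·10 = 346 ≡ 8.
  S_1 = Σ v_i α_i r_i = 9·9·7 + 3·3·12 + 8·12·8 + 7·2·9 + 12·5·10 = 2169 ≡ 11.
  α_i^2 mod 13 = [3, 9, 1, 4, 12].
  S_2 = Σ v_i α_i^2 r_i = 9·3·7 + 3·9·12 + 8·1·8 + 7·4·9 + 12·12·10 = 2269 ≡ 7.
  S = (8, 11, 7) ≠ 0, so r is not a codeword (an error is present).
Step 3: locate the error. For a single error e at position i, S_ℓ = v_i·e·α_i^ℓ, so α_err = S_1/S_0.
  S_0^{−1} = 8^{−1} = 5 (mod 13), so α_err = 11·5 = 55 ≡ 3 = α_2. Error position i = 2.
  Consistency check: S_2/S_1 = 7·6 = 42 ≡ 3 = α_err ✓ (single-error assumption holds).
Step 4: error magnitude e = S_0/v_2 = S_0·∏_{j≠2}(α_2 − α_j) = 8·9 = 72 ≡ 7 (mod 13).
Step 5: correct position 2: c_2 = r_2 − e = 12 − 7 ≡ 5 (mod 13). Hence c = [7, 5, 8, 9, 10].
  Check: interpolating c through the α_i gives m(x) = 4 + 9·x (degree < 2) with m(α_i) = c_i for every i, so c is indeed a codeword.


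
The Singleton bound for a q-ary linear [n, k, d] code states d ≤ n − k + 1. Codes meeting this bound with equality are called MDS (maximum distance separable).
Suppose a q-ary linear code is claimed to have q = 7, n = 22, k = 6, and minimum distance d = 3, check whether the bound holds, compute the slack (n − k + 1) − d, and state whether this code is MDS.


Singleton RHS = n − k + 1 = 17, slack = 14, bound satisfied, not MDS.

Singleton bound: d ≤ n − k + 1.
Here n = 22, k = 6, so n − k + 1 = 17.
Given d = 3, check d ≤ 17: YES.
Slack = (n − k + 1) − d = 14.
The code is NOT MDS (slack = 14 > 0).
Description: the claimed parameters are [22, 6, 3]_7; such a code would be non-MDS.


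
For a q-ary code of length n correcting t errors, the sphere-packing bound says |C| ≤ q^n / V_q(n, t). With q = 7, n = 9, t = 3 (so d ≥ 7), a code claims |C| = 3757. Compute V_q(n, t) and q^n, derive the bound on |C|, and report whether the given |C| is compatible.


V_q(n, t) = 19495, q^n = 40353607, Hamming bound = 2069, |C| = 3757 > bound (violated).

Step 1: Compute V_q(n, t) = Σ_{j=0}^3 C(n, j) (q−1)^j.
  j = 0: C(9,0)·(6)^0 = 1·1 = 1.
  j = 1: C(9,1)·(6)^1 = 9·6 = 54.
  j = 2: C(9,2)·(6)^2 = 36·36 = 1296.
  j = 3: C(9,3)·(6)^3 = 84·216 = 18144.
  V_q(n, t) = 1 + 54 + 1296 + 18144 = 19495.
Step 2: q^n = 7^9 = 40353607.
Step 3: Hamming bound ⌊q^n / V_q(n,t)⌋ = ⌊40353607/19495⌋ = 2069.
Step 4: Compare |C| = 3757 to 2069: violated.
The claimed |C| lies above the Hamming bound, so no 7-ary code of length 9 with d ≥ 7 can have 3757 codewords.


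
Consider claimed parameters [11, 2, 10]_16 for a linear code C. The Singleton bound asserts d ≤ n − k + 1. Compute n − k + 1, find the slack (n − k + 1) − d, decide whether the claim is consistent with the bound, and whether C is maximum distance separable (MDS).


Singleton RHS = n − k + 1 = 10, slack = 0, bound satisfied, MDS.

Singleton bound: d ≤ n − k + 1.
Here n = 11, k = 2, so n − k + 1 = 10.
Given d = 10, check d ≤ 10: YES.
Slack = (n − k + 1) − d = 0.
The code is MDS (slack = 0).
Description: the claimed parameters are [11, 2, 10]_16; such a code would be MDS (meets Singleton bound).


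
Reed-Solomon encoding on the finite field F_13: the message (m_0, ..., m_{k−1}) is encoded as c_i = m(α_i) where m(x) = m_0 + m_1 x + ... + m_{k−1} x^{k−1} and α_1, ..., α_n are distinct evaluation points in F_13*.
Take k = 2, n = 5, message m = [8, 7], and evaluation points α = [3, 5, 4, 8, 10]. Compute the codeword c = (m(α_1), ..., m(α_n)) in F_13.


c = [3, 4, 10, 12, 0]

Message polynomial: m(x) = 8 + 7·x (mod 13).
For each evaluation point α_i, compute m(α_i) mod 13:
  α_1 = 3: Horner steps 7 → 3, so m(3) = 3.
  α_2 = 5: Horner steps 7 → 4, so m(5) = 4.
  α_3 = 4: Horner steps 7 → 10, so m(4) = 10.
  α_4 = 8: Horner steps 7 → 12, so m(8) = 12.
  α_5 = 10: Horner steps 7 → 0, so m(10) = 0.
Codeword c = [3, 4, 10, 12, 0] ∈ F_13^5.


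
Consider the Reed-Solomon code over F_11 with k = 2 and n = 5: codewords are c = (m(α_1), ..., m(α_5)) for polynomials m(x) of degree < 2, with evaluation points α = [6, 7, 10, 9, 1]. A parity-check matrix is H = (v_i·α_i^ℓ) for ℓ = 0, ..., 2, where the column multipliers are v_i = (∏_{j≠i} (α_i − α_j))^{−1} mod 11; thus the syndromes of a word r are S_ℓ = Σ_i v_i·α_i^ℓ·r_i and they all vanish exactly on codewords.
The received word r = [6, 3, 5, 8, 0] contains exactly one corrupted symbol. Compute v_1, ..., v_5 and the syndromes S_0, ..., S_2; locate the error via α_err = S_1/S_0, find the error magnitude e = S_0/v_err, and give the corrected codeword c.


S = (3, 3, 3), error at position 5, error magnitude e = 1, c = [6, 3, 5, 8, 10].

Step 1: column multipliers v_i = (∏_{j≠i}(α_i − α_j))^{−1} mod 11.
  i = 1 (α = 6): (6−7)(6−10)(6−9)(6−1) = (−1)·(−4)·(−3)·5 = −60 ≡ 6, so v_1 = 6^{−1} = 2 (mod 11).
  i = 2 (α = 7): (7−6)(7−10)(7−9)(7−1) = 1·(−3)·(−2)·6 = 36 ≡ 3, so v_2 = 3^{−1} = 4 (mod 11).
  i = 3 (α = 10): (10−6)(10−7)(10−9)(10−1) = 4·3·1·9 = 108 ≡ 9, so v_3 = 9^{−1} = 5 (mod 11).
  i = 4 (α = 9): (9−6)(9−7)(9−10)(9−1) = 3·2·(−1)·8 = −48 ≡ 7, so v_4 = 7^{−1} = 8 (mod 11).
  i = 5 (α = 1): (1−6)(1−7)(1−10)(1−9) = (−5)·(−6)·(−9)·(−8) = 2160 ≡ 4, so v_5 = 4^{−1} = 3 (mod 11).
  v = [2, 4, 5, 8, 3].
Step 2: syndromes of r = [6, 3, 5, 8, 0] (all sums mod 11).
  S_0 = Σ v_i r_i = 2·6 + 4·3 + 5·5 + 8·8 + 3·0 = 113 ≡ 3.
  S_1 = Σ v_i α_i r_i = 2·6·6 + 4·7·3 + 5·10·5 + 8·9·8 + 3·1·0 = 982 ≡ 3.
  α_i^2 mod 11 = [3, 5, 1, 4, 1].
  S_2 = Σ v_i α_i^2 r_i = 2·3·6 + 4·5·3 + 5·1·5 + 8·4·8 + 3·1·0 = 377 ≡ 3.
  S = (3, 3, 3) ≠ 0, so r is not a codeword (an error is present).
Step 3: locate the error. For a single error e at position i, S_ℓ = v_i·e·α_i^ℓ, so α_err = S_1/S_0.
  S_0^{−1} = 3^{−1} = 4 (mod 11), so α_err = 3·4 = 12 ≡ 1 = α_5. Error position i = 5.
  Consistency check: S_2/S_1 = 3·4 = 12 ≡ 1 = α_err ✓ (single-error assumption holds).
Step 4: error magnitude e = S_0/v_5 = S_0·∏_{j≠5}(α_5 − α_j) = 3·4 = 12 ≡ 1 (mod 11).
Step 5: correct position 5: c_5 = r_5 − e = 0 − 1 ≡ 10 (mod 11). Hence c = [6, 3, 5, 8, 10].
  Check: interpolating c through the α_i gives m(x) = 2 + 8·x (degree < 2) with m(α_i) = c_i for every i, so c is indeed a codeword.
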